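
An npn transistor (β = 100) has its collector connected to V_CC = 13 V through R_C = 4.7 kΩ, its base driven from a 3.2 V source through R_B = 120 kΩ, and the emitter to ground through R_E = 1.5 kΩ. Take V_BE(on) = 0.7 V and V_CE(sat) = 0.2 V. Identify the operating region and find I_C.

Assume active. Base-emitter loop: I_B = (V_BB − V_BE)/(R_B + (β+1)R_E) = (3.2 − 0.7)/(120 + 101×1.5) = 0.00921 mA.
I_C = β·I_B = 100×0.00921 = 0.921 mA.
V_CE = V_CC − I_C·R_C − I_E·R_E = 13 − 0.921×4.7 − 0.93×1.5 = 7.28 V > V_CE(sat), so the active-region assumption holds.

active; I_C ≈ 0.92 mA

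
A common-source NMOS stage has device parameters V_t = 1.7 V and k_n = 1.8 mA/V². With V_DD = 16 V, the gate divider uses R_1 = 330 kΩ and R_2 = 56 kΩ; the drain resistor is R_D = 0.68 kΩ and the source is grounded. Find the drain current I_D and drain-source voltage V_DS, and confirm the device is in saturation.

V_G = V_DD·R_2/(R_1+R_2) = 16×56/386 = 2.32 V. With the source grounded, V_GS = V_G = 2.32 V.
Assume saturation: I_D = (k_n/2)(V_GS − V_t)² = (1.8/2)×(2.32 − 1.7)² = 0.9×0.621² = 0.347 mA.
V_DS = V_DD − I_D·R_D = 16 − 0.347×0.68 = 15.8 V.
Saturation requires V_DS ≥ V_GS − V_t = 0.621 V; 15.8 ≥ 0.621 ✓.

I_D ≈ 0.35 mA, V_DS ≈ 16 V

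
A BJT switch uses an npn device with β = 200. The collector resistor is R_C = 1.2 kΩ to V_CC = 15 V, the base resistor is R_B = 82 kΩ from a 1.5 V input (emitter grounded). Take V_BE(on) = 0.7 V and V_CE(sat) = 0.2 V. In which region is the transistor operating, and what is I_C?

Assume active. Base-emitter loop: I_B = (V_BB − V_BE)/R_B = (1.5 − 0.7)/82 = 0.00976 mA.
I_C = β·I_B = 200×0.00976 = 1.95 mA.
V_CE = V_CC − I_C·R_C = 15 − 1.95×1.2 = 12.7 V > V_CE(sat), so the active-region assumption holds.

active; I_C ≈ 2 mA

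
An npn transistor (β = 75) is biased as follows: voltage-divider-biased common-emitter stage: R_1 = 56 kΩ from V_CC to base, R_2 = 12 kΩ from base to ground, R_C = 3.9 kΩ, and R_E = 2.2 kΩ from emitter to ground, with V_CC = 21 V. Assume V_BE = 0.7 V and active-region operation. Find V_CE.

Thevenize the base divider: V_Th = V_CC·R_2/(R_1+R_2) = 21×12/68 = 3.71 V, R_Th = R_1‖R_2 = 9.88 kΩ.
Base-emitter loop: V_Th = I_B·R_Th + V_BE + (β+1)I_B·R_E, so I_B = (3.71 − 0.7) / (9.88 + 76×2.2) = 0.017 mA.
I_C = β·I_B = 75×0.017 = 1.27 mA, and I_E = (β+1)I_B = 1.29 mA.
V_CE = V_CC − I_C·R_C − I_E·R_E = 21 − 1.27×3.9 − 1.29×2.2 = 13.2 V.
V_CE = 13.2 V > 0.2 V confirms active-region operation.

V_CE ≈ 13 V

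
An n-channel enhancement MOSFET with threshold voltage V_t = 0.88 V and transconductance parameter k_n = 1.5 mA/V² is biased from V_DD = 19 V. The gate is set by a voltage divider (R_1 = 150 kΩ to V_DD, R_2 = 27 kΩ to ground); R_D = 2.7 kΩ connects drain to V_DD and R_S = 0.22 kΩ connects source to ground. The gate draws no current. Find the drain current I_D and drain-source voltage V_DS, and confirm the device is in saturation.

V_G = V_DD·R_2/(R_1+R_2) = 19×27/177 = 2.9 V.
Assume saturation: I_D = (k_n/2)(V_GS − V_t)² with V_GS = V_G − I_D·R_S = 2.9 − 0.22·I_D.
Substituting gives 0.0363·I_D² − 1.67·I_D + 3.06 = 0, with roots I_D = 1.91 or 44 mA.
The root I_D = 44 mA gives V_GS = -6.78 V ≤ V_t, so take I_D = 1.91 mA.
Then V_GS = 2.48 V and V_DS = V_DD − I_D(R_D+R_S) = 19 − 1.91×2.92 = 13.4 V.
Saturation requires V_DS ≥ V_GS − V_t = 1.6 V; 13.4 ≥ 1.6 ✓.

I_D ≈ 1.9 mA, V_DS ≈ 13 V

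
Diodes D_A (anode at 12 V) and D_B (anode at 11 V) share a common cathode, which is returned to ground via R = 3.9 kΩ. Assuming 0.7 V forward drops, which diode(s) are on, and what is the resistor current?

Only D_A conducts; I_R ≈ 2.9 mA

Assume both conduct. Then node N would need to be at both 12−0.7 = 11.3 V and 11−0.7 = 10.3 V, which is impossible.
Assume only D_A conducts: V_N = 12 − 0.7 = 11.3 V, so I_R = 11.3/3.9 = 2.9 mA.
Check D_B: its anode-to-cathode voltage is 11 − 11.3 = -0.3 V < 0.7 V, so it is off. The assumption is consistent.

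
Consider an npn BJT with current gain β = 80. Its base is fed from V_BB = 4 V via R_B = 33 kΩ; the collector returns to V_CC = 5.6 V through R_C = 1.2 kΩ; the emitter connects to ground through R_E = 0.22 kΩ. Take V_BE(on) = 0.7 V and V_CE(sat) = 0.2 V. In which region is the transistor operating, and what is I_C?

Assume active: I_B = (4 − 0.7)/(33 + 81×0.22) = 0.0649 mA, I_C = β·I_B = 5.19 mA.
Then V_CE = 5.6 − 5.19×1.2 − 5.26×0.22 = -1.79 V < 0.2 V — the active assumption fails.
Re-solve with V_CE = 0.2 V. KCL at the emitter: V_E/R_E = (V_BB−0.7−V_E)/R_B + (V_CC−0.2−V_E)/R_C, giving V_E = 0.85 V.
I_C = (V_CC − 0.2 − V_E)/R_C = (5.4 − 0.85)/1.2 = 3.79 mA.
Check: I_B = (3.3 − 0.85)/33 = 0.0742 mA, and β·I_B = 5.94 mA > I_C, confirming saturation.

saturation; I_C ≈ 3.8 mA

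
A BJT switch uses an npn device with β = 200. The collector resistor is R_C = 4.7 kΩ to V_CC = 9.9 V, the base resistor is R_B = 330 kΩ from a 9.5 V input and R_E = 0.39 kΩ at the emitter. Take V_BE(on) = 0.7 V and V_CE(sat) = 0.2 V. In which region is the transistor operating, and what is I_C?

saturation; I_C ≈ 1.9 mA

Assume active: I_B = (9.5 − 0.7)/(330 + 201×0.39) = 0.0215 mA, I_C = β·I_B = 4.31 mA.
Then V_CE = 9.9 − 4.31×4.7 − 4.33×0.39 = -12 V < 0.2 V — the active assumption fails.
Re-solve with V_CE = 0.2 V. KCL at the emitter: V_E/R_E = (V_BB−0.7−V_E)/R_B + (V_CC−0.2−V_E)/R_C, giving V_E = 0.752 V.
I_C = (V_CC − 0.2 − V_E)/R_C = (9.7 − 0.752)/4.7 = 1.9 mA.
Check: I_B = (8.8 − 0.752)/330 = 0.0244 mA, and β·I_B = 4.88 mA > I_C, confirming saturation.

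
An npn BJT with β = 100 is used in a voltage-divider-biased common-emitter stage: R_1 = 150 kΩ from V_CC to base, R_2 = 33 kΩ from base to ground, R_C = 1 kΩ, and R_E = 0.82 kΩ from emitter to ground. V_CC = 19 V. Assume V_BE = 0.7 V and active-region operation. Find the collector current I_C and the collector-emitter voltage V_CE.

I_C ≈ 2.5 mA, V_CE ≈ 14 V

Thevenize the base divider: V_Th = V_CC·R_2/(R_1+R_2) = 19×33/183 = 3.43 V, R_Th = R_1‖R_2 = 27 kΩ.
Base-emitter loop: V_Th = I_B·R_Th + V_BE + (β+1)I_B·R_E, so I_B = (3.43 − 0.7) / (27 + 101×0.82) = 0.0248 mA.
I_C = β·I_B = 100×0.0248 = 2.48 mA, and I_E = (β+1)I_B = 2.51 mA.
V_CE = V_CC − I_C·R_C − I_E·R_E = 19 − 2.48×1 − 2.51×0.82 = 14.5 V.
V_CE = 14.5 V > 0.2 V confirms active-region operation.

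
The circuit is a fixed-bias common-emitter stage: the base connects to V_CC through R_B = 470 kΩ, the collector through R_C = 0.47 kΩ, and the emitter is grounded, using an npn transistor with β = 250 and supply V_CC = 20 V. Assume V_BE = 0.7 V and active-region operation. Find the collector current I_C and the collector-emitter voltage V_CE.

Base loop: V_CC = I_B·R_B + V_BE, so I_B = (20 − 0.7)/470 kΩ = 0.0411 mA.
In the active region I_C = β·I_B = 250 × 0.0411 = 10.3 mA.
Collector loop: V_CE = V_CC − I_C·R_C = 20 − 10.3×0.47 = 15.2 V.
Since V_CE = 15.2 V > V_CE(sat) ≈ 0.2 V, the transistor is in the active region as assumed.

I_C ≈ 10 mA, V_CE ≈ 15 V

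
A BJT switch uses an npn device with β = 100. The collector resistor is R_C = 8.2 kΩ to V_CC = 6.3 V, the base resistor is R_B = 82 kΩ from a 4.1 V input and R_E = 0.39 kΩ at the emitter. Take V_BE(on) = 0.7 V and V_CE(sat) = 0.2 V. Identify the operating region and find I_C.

Assume active: I_B = (4.1 − 0.7)/(82 + 101×0.39) = 0.028 mA, I_C = β·I_B = 2.8 mA.
Then V_CE = 6.3 − 2.8×8.2 − 2.83×0.39 = -17.8 V < 0.2 V — the active assumption fails.
Re-solve with V_CE = 0.2 V. KCL at the emitter: V_E/R_E = (V_BB−0.7−V_E)/R_B + (V_CC−0.2−V_E)/R_C, giving V_E = 0.291 V.
I_C = (V_CC − 0.2 − V_E)/R_C = (6.1 − 0.291)/8.2 = 0.708 mA.
Check: I_B = (3.4 − 0.291)/82 = 0.0379 mA, and β·I_B = 3.79 mA > I_C, confirming saturation.

saturation; I_C ≈ 0.71 mA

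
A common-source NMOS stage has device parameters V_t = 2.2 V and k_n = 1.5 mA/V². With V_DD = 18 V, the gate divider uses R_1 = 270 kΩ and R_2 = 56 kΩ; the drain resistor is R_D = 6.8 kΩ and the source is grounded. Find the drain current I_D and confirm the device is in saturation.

I_D ≈ 0.6 mA

V_G = V_DD·R_2/(R_1+R_2) = 18×56/326 = 3.09 V. With the source grounded, V_GS = V_G = 3.09 V.
Assume saturation: I_D = (k_n/2)(V_GS − V_t)² = (1.5/2)×(3.09 − 2.2)² = 0.75×0.892² = 0.597 mA.
V_DS = V_DD − I_D·R_D = 18 − 0.597×6.8 = 13.9 V.
Saturation requires V_DS ≥ V_GS − V_t = 0.892 V; 13.9 ≥ 0.892 ✓.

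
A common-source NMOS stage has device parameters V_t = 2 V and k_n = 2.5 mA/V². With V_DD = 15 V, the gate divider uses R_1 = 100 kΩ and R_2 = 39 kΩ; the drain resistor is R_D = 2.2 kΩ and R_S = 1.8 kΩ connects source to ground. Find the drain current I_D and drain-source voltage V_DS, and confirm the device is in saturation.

V_G = V_DD·R_2/(R_1+R_2) = 15×39/139 = 4.21 V.
Assume saturation: I_D = (k_n/2)(V_GS − V_t)² with V_GS = V_G − I_D·R_S = 4.21 − 1.8·I_D.
Substituting gives 4.05·I_D² − 10.9·I_D + 6.1 = 0, with roots I_D = 0.786 or 1.91 mA.
The root I_D = 1.91 mA gives V_GS = 0.762 V ≤ V_t, so take I_D = 0.786 mA.
Then V_GS = 2.79 V and V_DS = V_DD − I_D(R_D+R_S) = 15 − 0.786×4 = 11.9 V.
Saturation requires V_DS ≥ V_GS − V_t = 0.793 V; 11.9 ≥ 0.793 ✓.

I_D ≈ 0.79 mA, V_DS ≈ 12 V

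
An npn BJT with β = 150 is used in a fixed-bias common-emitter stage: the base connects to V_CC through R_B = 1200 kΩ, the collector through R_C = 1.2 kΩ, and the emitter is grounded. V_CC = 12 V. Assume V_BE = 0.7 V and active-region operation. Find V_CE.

Base loop: V_CC = I_B·R_B + V_BE, so I_B = (12 − 0.7)/1200 kΩ = 0.00942 mA.
In the active region I_C = β·I_B = 150 × 0.00942 = 1.41 mA.
Collector loop: V_CE = V_CC − I_C·R_C = 12 − 1.41×1.2 = 10.3 V.
Since V_CE = 10.3 V > V_CE(sat) ≈ 0.2 V, the transistor is in the active region as assumed.

V_CE ≈ 10 V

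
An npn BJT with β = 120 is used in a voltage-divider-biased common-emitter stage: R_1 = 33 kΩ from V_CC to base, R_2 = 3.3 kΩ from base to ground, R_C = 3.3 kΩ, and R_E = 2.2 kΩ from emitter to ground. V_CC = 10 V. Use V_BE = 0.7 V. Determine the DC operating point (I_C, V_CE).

I_C ≈ 0.093 mA, V_CE ≈ 9.5 V

Thevenize the base divider: V_Th = V_CC·R_2/(R_1+R_2) = 10×3.3/36.3 = 0.909 V, R_Th = R_1‖R_2 = 3 kΩ.
Base-emitter loop: V_Th = I_B·R_Th + V_BE + (β+1)I_B·R_E, so I_B = (0.909 − 0.7) / (3 + 121×2.2) = 0.000777 mA.
I_C = β·I_B = 120×0.000777 = 0.0932 mA, and I_E = (β+1)I_B = 0.094 mA.
V_CE = V_CC − I_C·R_C − I_E·R_E = 10 − 0.0932×3.3 − 0.094×2.2 = 9.49 V.
V_CE = 9.49 V > 0.2 V confirms active-region operation.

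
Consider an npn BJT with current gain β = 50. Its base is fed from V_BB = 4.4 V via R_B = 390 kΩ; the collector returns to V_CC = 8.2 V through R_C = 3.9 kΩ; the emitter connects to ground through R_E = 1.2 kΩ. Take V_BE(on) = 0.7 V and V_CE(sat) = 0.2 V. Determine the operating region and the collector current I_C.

Assume active. Base-emitter loop: I_B = (V_BB − V_BE)/(R_B + (β+1)R_E) = (4.4 − 0.7)/(390 + 51×1.2) = 0.0082 mA.
I_C = β·I_B = 50×0.0082 = 0.41 mA.
V_CE = V_CC − I_C·R_C − I_E·R_E = 8.2 − 0.41×3.9 − 0.418×1.2 = 6.1 V > V_CE(sat), so the active-region assumption holds.

active; I_C ≈ 0.41 mA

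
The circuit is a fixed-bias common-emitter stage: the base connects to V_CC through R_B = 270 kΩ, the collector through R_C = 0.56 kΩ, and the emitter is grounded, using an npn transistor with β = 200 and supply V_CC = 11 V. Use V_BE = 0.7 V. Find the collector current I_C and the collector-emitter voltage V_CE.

I_C ≈ 7.6 mA, V_CE ≈ 6.7 V

Base loop: V_CC = I_B·R_B + V_BE, so I_B = (11 − 0.7)/270 kΩ = 0.0381 mA.
In the active region I_C = β·I_B = 200 × 0.0381 = 7.63 mA.
Collector loop: V_CE = V_CC − I_C·R_C = 11 − 7.63×0.56 = 6.73 V.
Since V_CE = 6.73 V > V_CE(sat) ≈ 0.2 V, the transistor is in the active region as assumed.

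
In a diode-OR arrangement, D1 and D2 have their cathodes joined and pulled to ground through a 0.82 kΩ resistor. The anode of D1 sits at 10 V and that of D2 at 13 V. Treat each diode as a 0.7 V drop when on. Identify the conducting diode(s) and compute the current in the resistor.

Assume both conduct. Then node N would need to be at both 10−0.7 = 9.3 V and 13−0.7 = 12.3 V, which is impossible.
Assume only D2 conducts: V_N = 13 − 0.7 = 12.3 V, so I_R = 12.3/0.82 = 15 mA.
Check D1: its anode-to-cathode voltage is 10 − 12.3 = -2.3 V < 0.7 V, so it is off. The assumption is consistent.

Only D2 conducts; I_R ≈ 15 mA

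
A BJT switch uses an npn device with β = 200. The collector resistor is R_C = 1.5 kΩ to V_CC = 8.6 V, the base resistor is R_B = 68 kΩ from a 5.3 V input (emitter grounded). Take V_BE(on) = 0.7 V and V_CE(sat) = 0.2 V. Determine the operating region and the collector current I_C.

Assume active: I_B = (5.3 − 0.7)/68 = 0.0676 mA, giving I_C = β·I_B = 13.5 mA.
But then V_CE = 8.6 − 13.5×1.5 = -11.7 V < V_CE(sat) = 0.2 V — impossible in the active region.
So the transistor is saturated. With V_CE = 0.2 V, I_C = (V_CC − 0.2)/R_C = 8.4/1.5 = 5.6 mA.
Check: β·I_B = 13.5 mA > I_C = 5.6 mA, confirming saturation.

saturation; I_C ≈ 5.6 mA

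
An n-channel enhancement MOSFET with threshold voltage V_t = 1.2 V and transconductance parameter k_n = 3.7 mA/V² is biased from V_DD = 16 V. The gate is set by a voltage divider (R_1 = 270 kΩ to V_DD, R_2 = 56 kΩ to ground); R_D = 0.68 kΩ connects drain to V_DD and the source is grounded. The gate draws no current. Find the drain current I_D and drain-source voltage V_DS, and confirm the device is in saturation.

V_G = V_DD·R_2/(R_1+R_2) = 16×56/326 = 2.75 V. With the source grounded, V_GS = V_G = 2.75 V.
Assume saturation: I_D = (k_n/2)(V_GS − V_t)² = (3.7/2)×(2.75 − 1.2)² = 1.85×1.55² = 4.44 mA.
V_DS = V_DD − I_D·R_D = 16 − 4.44×0.68 = 13 V.
Saturation requires V_DS ≥ V_GS − V_t = 1.55 V; 13 ≥ 1.55 ✓.

I_D ≈ 4.4 mA, V_DS ≈ 13 V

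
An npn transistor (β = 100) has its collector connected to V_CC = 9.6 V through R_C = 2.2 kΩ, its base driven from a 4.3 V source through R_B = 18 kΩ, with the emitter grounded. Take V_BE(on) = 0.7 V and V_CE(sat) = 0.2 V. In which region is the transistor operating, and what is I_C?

Assume active: I_B = (4.3 − 0.7)/18 = 0.2 mA, giving I_C = β·I_B = 20 mA.
But then V_CE = 9.6 − 20×2.2 = -34.4 V < V_CE(sat) = 0.2 V — impossible in the active region.
So the transistor is saturated. With V_CE = 0.2 V, I_C = (V_CC − 0.2)/R_C = 9.4/2.2 = 4.27 mA.
Check: β·I_B = 20 mA > I_C = 4.27 mA, confirming saturation.

saturation; I_C ≈ 4.3 mA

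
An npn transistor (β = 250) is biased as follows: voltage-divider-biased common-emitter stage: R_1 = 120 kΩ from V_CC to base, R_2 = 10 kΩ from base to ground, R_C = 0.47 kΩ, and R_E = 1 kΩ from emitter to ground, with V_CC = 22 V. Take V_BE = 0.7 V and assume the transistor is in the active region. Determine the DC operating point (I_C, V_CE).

I_C ≈ 0.95 mA, V_CE ≈ 21 V

Thevenize the base divider: V_Th = V_CC·R_2/(R_1+R_2) = 22×10/130 = 1.69 V, R_Th = R_1‖R_2 = 9.23 kΩ.
Base-emitter loop: V_Th = I_B·R_Th + V_BE + (β+1)I_B·R_E, so I_B = (1.69 − 0.7) / (9.23 + 251×1) = 0.00381 mA.
I_C = β·I_B = 250×0.00381 = 0.953 mA, and I_E = (β+1)I_B = 0.957 mA.
V_CE = V_CC − I_C·R_C − I_E·R_E = 22 − 0.953×0.47 − 0.957×1 = 20.6 V.
V_CE = 20.6 V > 0.2 V confirms active-region operation.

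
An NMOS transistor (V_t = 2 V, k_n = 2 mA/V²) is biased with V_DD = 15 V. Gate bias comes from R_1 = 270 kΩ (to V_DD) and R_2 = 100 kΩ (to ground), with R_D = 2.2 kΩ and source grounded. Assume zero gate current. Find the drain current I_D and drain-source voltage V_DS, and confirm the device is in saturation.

V_G = V_DD·R_2/(R_1+R_2) = 15×100/370 = 4.05 V. With the source grounded, V_GS = V_G = 4.05 V.
Assume saturation: I_D = (k_n/2)(V_GS − V_t)² = (2/2)×(4.05 − 2)² = 1×2.05² = 4.22 mA.
V_DS = V_DD − I_D·R_D = 15 − 4.22×2.2 = 5.72 V.
Saturation requires V_DS ≥ V_GS − V_t = 2.05 V; 5.72 ≥ 2.05 ✓.

I_D ≈ 4.2 mA, V_DS ≈ 5.7 V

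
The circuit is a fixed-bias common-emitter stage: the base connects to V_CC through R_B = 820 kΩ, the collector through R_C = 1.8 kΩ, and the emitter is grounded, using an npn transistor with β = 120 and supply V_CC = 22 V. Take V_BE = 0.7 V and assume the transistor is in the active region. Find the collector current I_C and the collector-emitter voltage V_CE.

Base loop: V_CC = I_B·R_B + V_BE, so I_B = (22 − 0.7)/820 kΩ = 0.026 mA.
In the active region I_C = β·I_B = 120 × 0.026 = 3.12 mA.
Collector loop: V_CE = V_CC − I_C·R_C = 22 − 3.12×1.8 = 16.4 V.
Since V_CE = 16.4 V > V_CE(sat) ≈ 0.2 V, the transistor is in the active region as assumed.

I_C ≈ 3.1 mA, V_CE ≈ 16 V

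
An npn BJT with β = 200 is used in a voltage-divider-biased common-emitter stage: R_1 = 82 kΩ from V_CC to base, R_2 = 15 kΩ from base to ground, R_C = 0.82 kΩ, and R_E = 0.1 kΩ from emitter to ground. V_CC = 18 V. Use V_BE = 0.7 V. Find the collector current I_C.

Thevenize the base divider: V_Th = V_CC·R_2/(R_1+R_2) = 18×15/97 = 2.78 V, R_Th = R_1‖R_2 = 12.7 kΩ.
Base-emitter loop: V_Th = I_B·R_Th + V_BE + (β+1)I_B·R_E, so I_B = (2.78 − 0.7) / (12.7 + 201×0.1) = 0.0636 mA.
I_C = β·I_B = 200×0.0636 = 12.7 mA, and I_E = (β+1)I_B = 12.8 mA.
V_CE = V_CC − I_C·R_C − I_E·R_E = 18 − 12.7×0.82 − 12.8×0.1 = 6.3 V.
V_CE = 6.3 V > 0.2 V confirms active-region operation.

I_C ≈ 13 mA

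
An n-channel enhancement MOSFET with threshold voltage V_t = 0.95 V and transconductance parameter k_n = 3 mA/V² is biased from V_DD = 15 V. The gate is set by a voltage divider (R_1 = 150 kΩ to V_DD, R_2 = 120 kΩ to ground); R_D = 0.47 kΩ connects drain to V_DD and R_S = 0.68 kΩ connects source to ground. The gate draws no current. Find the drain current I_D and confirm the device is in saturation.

V_G = V_DD·R_2/(R_1+R_2) = 15×120/270 = 6.67 V.
Assume saturation: I_D = (k_n/2)(V_GS − V_t)² with V_GS = V_G − I_D·R_S = 6.67 − 0.68·I_D.
Substituting gives 0.694·I_D² − 12.7·I_D + 49 = 0, with roots I_D = 5.57 or 12.7 mA.
The root I_D = 12.7 mA gives V_GS = -1.96 V ≤ V_t, so take I_D = 5.57 mA.
Then V_GS = 2.88 V and V_DS = V_DD − I_D(R_D+R_S) = 15 − 5.57×1.15 = 8.59 V.
Saturation requires V_DS ≥ V_GS − V_t = 1.93 V; 8.59 ≥ 1.93 ✓.

I_D ≈ 5.6 mA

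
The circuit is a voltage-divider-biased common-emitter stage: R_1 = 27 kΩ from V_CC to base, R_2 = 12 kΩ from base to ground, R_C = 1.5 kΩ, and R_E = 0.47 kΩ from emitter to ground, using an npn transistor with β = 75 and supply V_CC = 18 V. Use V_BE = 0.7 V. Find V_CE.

V_CE ≈ 1.7 V

Thevenize the base divider: V_Th = V_CC·R_2/(R_1+R_2) = 18×12/39 = 5.54 V, R_Th = R_1‖R_2 = 8.31 kΩ.
Base-emitter loop: V_Th = I_B·R_Th + V_BE + (β+1)I_B·R_E, so I_B = (5.54 − 0.7) / (8.31 + 76×0.47) = 0.11 mA.
I_C = β·I_B = 75×0.11 = 8.24 mA, and I_E = (β+1)I_B = 8.35 mA.
V_CE = V_CC − I_C·R_C − I_E·R_E = 18 − 8.24×1.5 − 8.35×0.47 = 1.71 V.
V_CE = 1.71 V > 0.2 V confirms active-region operation.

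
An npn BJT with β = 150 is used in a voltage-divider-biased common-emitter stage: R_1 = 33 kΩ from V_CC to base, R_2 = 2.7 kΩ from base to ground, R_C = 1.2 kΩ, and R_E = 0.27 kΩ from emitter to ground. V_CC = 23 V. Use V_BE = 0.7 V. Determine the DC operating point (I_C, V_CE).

I_C ≈ 3.6 mA, V_CE ≈ 18 V

Thevenize the base divider: V_Th = V_CC·R_2/(R_1+R_2) = 23×2.7/35.7 = 1.74 V, R_Th = R_1‖R_2 = 2.5 kΩ.
Base-emitter loop: V_Th = I_B·R_Th + V_BE + (β+1)I_B·R_E, so I_B = (1.74 − 0.7) / (2.5 + 151×0.27) = 0.024 mA.
I_C = β·I_B = 150×0.024 = 3.6 mA, and I_E = (β+1)I_B = 3.63 mA.
V_CE = V_CC − I_C·R_C − I_E·R_E = 23 − 3.6×1.2 − 3.63×0.27 = 17.7 V.
V_CE = 17.7 V > 0.2 V confirms active-region operation.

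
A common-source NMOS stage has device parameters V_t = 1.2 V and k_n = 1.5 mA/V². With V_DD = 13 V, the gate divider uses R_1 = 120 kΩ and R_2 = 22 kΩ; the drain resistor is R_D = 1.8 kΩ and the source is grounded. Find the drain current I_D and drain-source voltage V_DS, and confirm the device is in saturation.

I_D ≈ 0.5 mA, V_DS ≈ 12 V

V_G = V_DD·R_2/(R_1+R_2) = 13×22/142 = 2.01 V. With the source grounded, V_GS = V_G = 2.01 V.
Assume saturation: I_D = (k_n/2)(V_GS − V_t)² = (1.5/2)×(2.01 − 1.2)² = 0.75×0.814² = 0.497 mA.
V_DS = V_DD − I_D·R_D = 13 − 0.497×1.8 = 12.1 V.
Saturation requires V_DS ≥ V_GS − V_t = 0.814 V; 12.1 ≥ 0.814 ✓.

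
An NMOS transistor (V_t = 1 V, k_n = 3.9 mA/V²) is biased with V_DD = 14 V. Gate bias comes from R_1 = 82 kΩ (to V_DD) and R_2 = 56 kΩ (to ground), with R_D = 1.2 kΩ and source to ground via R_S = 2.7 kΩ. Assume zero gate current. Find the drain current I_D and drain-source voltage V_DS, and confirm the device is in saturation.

V_G = V_DD·R_2/(R_1+R_2) = 14×56/138 = 5.68 V.
Assume saturation: I_D = (k_n/2)(V_GS − V_t)² with V_GS = V_G − I_D·R_S = 5.68 − 2.7·I_D.
Substituting gives 14.2·I_D² − 50.3·I_D + 42.7 = 0, with roots I_D = 1.42 or 2.12 mA.
The root I_D = 2.12 mA gives V_GS = -0.0427 V ≤ V_t, so take I_D = 1.42 mA.
Then V_GS = 1.85 V and V_DS = V_DD − I_D(R_D+R_S) = 14 − 1.42×3.9 = 8.47 V.
Saturation requires V_DS ≥ V_GS − V_t = 0.853 V; 8.47 ≥ 0.853 ✓.

I_D ≈ 1.4 mA, V_DS ≈ 8.5 V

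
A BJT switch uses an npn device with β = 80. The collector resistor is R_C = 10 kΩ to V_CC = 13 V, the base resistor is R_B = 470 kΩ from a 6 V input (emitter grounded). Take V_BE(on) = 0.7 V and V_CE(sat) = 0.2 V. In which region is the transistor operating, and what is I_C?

Assume active. Base-emitter loop: I_B = (V_BB − V_BE)/R_B = (6 − 0.7)/470 = 0.0113 mA.
I_C = β·I_B = 80×0.0113 = 0.902 mA.
V_CE = V_CC − I_C·R_C = 13 − 0.902×10 = 3.98 V > V_CE(sat), so the active-region assumption holds.

active; I_C ≈ 0.9 mA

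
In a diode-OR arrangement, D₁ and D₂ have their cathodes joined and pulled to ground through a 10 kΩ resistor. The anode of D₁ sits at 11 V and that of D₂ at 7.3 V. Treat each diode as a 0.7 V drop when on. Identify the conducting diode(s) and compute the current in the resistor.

Assume both conduct. Then node N would need to be at both 11−0.7 = 10.3 V and 7.3−0.7 = 6.6 V, which is impossible.
Assume only D₁ conducts: V_N = 11 − 0.7 = 10.3 V, so I_R = 10.3/10 = 1.03 mA.
Check D₂: its anode-to-cathode voltage is 7.3 − 10.3 = -3 V < 0.7 V, so it is off. The assumption is consistent.

Only D₁ conducts; I_R ≈ 1 mA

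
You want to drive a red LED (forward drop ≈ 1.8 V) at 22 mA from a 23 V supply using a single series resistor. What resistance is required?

The resistor drops V_S − V_D = 23 − 1.8 = 21.2 V at 22 mA.
R = 21.2 V / 22 mA = 0.964 kΩ.

R ≈ 0.96 kΩ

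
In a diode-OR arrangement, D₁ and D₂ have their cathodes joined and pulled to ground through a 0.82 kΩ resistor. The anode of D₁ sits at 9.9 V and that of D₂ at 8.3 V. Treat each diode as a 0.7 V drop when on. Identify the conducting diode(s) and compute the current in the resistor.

Assume both conduct. Then node N would need to be at both 9.9−0.7 = 9.2 V and 8.3−0.7 = 7.6 V, which is impossible.
Assume only D₁ conducts: V_N = 9.9 − 0.7 = 9.2 V, so I_R = 9.2/0.82 = 11.2 mA.
Check D₂: its anode-to-cathode voltage is 8.3 − 9.2 = -0.9 V < 0.7 V, so it is off. The assumption is consistent.

Only D₁ conducts; I_R ≈ 11 mA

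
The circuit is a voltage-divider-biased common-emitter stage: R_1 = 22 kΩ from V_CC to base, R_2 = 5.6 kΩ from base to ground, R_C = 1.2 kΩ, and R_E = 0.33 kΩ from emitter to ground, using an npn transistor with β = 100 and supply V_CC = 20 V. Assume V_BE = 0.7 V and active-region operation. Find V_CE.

V_CE ≈ 6.4 V

Thevenize the base divider: V_Th = V_CC·R_2/(R_1+R_2) = 20×5.6/27.6 = 4.06 V, R_Th = R_1‖R_2 = 4.46 kΩ.
Base-emitter loop: V_Th = I_B·R_Th + V_BE + (β+1)I_B·R_E, so I_B = (4.06 − 0.7) / (4.46 + 101×0.33) = 0.0888 mA.
I_C = β·I_B = 100×0.0888 = 8.88 mA, and I_E = (β+1)I_B = 8.97 mA.
V_CE = V_CC − I_C·R_C − I_E·R_E = 20 − 8.88×1.2 − 8.97×0.33 = 6.38 V.
V_CE = 6.38 V > 0.2 V confirms active-region operation.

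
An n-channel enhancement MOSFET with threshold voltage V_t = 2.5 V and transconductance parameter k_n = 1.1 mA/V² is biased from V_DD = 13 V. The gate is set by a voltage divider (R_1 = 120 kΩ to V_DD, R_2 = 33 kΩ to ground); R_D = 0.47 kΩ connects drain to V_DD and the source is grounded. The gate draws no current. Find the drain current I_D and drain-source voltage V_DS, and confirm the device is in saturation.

V_G = V_DD·R_2/(R_1+R_2) = 13×33/153 = 2.8 V. With the source grounded, V_GS = V_G = 2.8 V.
Assume saturation: I_D = (k_n/2)(V_GS − V_t)² = (1.1/2)×(2.8 − 2.5)² = 0.55×0.304² = 0.0508 mA.
V_DS = V_DD − I_D·R_D = 13 − 0.0508×0.47 = 13 V.
Saturation requires V_DS ≥ V_GS − V_t = 0.304 V; 13 ≥ 0.304 ✓.

I_D ≈ 0.051 mA, V_DS ≈ 13 V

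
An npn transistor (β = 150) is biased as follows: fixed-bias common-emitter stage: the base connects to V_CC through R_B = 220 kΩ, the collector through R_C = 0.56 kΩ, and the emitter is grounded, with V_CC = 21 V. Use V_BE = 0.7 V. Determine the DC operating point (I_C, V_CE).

Base loop: V_CC = I_B·R_B + V_BE, so I_B = (21 − 0.7)/220 kΩ = 0.0923 mA.
In the active region I_C = β·I_B = 150 × 0.0923 = 13.8 mA.
Collector loop: V_CE = V_CC − I_C·R_C = 21 − 13.8×0.56 = 13.2 V.
Since V_CE = 13.2 V > V_CE(sat) ≈ 0.2 V, the transistor is in the active region as assumed.

I_C ≈ 14 mA, V_CE ≈ 13 V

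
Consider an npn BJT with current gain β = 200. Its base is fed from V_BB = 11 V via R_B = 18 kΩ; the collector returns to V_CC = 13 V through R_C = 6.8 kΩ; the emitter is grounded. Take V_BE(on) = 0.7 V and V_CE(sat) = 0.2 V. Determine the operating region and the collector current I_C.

Assume active: I_B = (11 − 0.7)/18 = 0.572 mA, giving I_C = β·I_B = 114 mA.
But then V_CE = 13 − 114×6.8 = -765 V < V_CE(sat) = 0.2 V — impossible in the active region.
So the transistor is saturated. With V_CE = 0.2 V, I_C = (V_CC − 0.2)/R_C = 12.8/6.8 = 1.88 mA.
Check: β·I_B = 114 mA > I_C = 1.88 mA, confirming saturation.

saturation; I_C ≈ 1.9 mA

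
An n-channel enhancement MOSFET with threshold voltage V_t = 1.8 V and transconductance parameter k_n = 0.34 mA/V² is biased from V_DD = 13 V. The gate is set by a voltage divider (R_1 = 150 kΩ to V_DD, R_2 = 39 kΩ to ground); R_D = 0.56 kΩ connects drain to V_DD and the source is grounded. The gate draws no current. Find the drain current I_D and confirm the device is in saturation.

I_D ≈ 0.13 mA

V_G = V_DD·R_2/(R_1+R_2) = 13×39/189 = 2.68 V. With the source grounded, V_GS = V_G = 2.68 V.
Assume saturation: I_D = (k_n/2)(V_GS − V_t)² = (0.34/2)×(2.68 − 1.8)² = 0.17×0.883² = 0.132 mA.
V_DS = V_DD − I_D·R_D = 13 − 0.132×0.56 = 12.9 V.
Saturation requires V_DS ≥ V_GS − V_t = 0.883 V; 12.9 ≥ 0.883 ✓.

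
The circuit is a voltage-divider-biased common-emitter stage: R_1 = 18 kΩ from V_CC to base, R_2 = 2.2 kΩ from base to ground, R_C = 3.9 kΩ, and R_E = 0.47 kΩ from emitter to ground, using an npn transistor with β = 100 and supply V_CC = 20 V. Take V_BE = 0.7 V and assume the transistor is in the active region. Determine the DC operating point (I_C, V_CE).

Thevenize the base divider: V_Th = V_CC·R_2/(R_1+R_2) = 20×2.2/20.2 = 2.18 V, R_Th = R_1‖R_2 = 1.96 kΩ.
Base-emitter loop: V_Th = I_B·R_Th + V_BE + (β+1)I_B·R_E, so I_B = (2.18 − 0.7) / (1.96 + 101×0.47) = 0.0299 mA.
I_C = β·I_B = 100×0.0299 = 2.99 mA, and I_E = (β+1)I_B = 3.02 mA.
V_CE = V_CC − I_C·R_C − I_E·R_E = 20 − 2.99×3.9 − 3.02×0.47 = 6.92 V.
V_CE = 6.92 V > 0.2 V confirms active-region operation.

I_C ≈ 3 mA, V_CE ≈ 6.9 V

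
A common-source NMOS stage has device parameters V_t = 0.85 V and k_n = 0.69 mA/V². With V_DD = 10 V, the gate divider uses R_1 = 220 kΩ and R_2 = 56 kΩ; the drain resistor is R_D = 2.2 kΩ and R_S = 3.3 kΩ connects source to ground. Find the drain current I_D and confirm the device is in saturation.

I_D ≈ 0.15 mA

V_G = V_DD·R_2/(R_1+R_2) = 10×56/276 = 2.03 V.
Assume saturation: I_D = (k_n/2)(V_GS − V_t)² with V_GS = V_G − I_D·R_S = 2.03 − 3.3·I_D.
Substituting gives 3.76·I_D² − 3.68·I_D + 0.48 = 0, with roots I_D = 0.154 or 0.826 mA.
The root I_D = 0.826 mA gives V_GS = -0.698 V ≤ V_t, so take I_D = 0.154 mA.
Then V_GS = 1.52 V and V_DS = V_DD − I_D(R_D+R_S) = 10 − 0.154×5.5 = 9.15 V.
Saturation requires V_DS ≥ V_GS − V_t = 0.669 V; 9.15 ≥ 0.669 ✓.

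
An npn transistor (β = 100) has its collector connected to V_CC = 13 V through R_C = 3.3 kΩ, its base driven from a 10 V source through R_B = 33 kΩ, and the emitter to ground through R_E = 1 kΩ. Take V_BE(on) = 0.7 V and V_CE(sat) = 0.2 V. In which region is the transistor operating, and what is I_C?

saturation; I_C ≈ 2.9 mA

Assume active: I_B = (10 − 0.7)/(33 + 101×1) = 0.0694 mA, I_C = β·I_B = 6.94 mA.
Then V_CE = 13 − 6.94×3.3 − 7.01×1 = -16.9 V < 0.2 V — the active assumption fails.
Re-solve with V_CE = 0.2 V. KCL at the emitter: V_E/R_E = (V_BB−0.7−V_E)/R_B + (V_CC−0.2−V_E)/R_C, giving V_E = 3.12 V.
I_C = (V_CC − 0.2 − V_E)/R_C = (12.8 − 3.12)/3.3 = 2.93 mA.
Check: I_B = (9.3 − 3.12)/33 = 0.187 mA, and β·I_B = 18.7 mA > I_C, confirming saturation.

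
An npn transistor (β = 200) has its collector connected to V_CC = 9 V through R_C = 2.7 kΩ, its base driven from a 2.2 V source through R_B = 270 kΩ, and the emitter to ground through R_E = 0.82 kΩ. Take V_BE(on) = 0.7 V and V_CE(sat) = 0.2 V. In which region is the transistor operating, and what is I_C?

Assume active. Base-emitter loop: I_B = (V_BB − V_BE)/(R_B + (β+1)R_E) = (2.2 − 0.7)/(270 + 201×0.82) = 0.00345 mA.
I_C = β·I_B = 200×0.00345 = 0.69 mA.
V_CE = V_CC − I_C·R_C − I_E·R_E = 9 − 0.69×2.7 − 0.693×0.82 = 6.57 V > V_CE(sat), so the active-region assumption holds.

active; I_C ≈ 0.69 mA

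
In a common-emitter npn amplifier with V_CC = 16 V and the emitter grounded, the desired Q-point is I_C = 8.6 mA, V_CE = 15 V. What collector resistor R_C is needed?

R_C ≈ 0.12 kΩ

Collector loop: V_CC = I_C·R_C + V_CE.
R_C = (V_CC − V_CE)/I_C = (16 − 15)/8.6 = 0.116 kΩ.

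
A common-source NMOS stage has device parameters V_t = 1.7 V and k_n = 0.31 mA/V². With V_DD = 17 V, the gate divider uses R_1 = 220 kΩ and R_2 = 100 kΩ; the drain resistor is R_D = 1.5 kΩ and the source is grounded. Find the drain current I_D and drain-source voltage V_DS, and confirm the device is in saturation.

V_G = V_DD·R_2/(R_1+R_2) = 17×100/320 = 5.31 V. With the source grounded, V_GS = V_G = 5.31 V.
Assume saturation: I_D = (k_n/2)(V_GS − V_t)² = (0.31/2)×(5.31 − 1.7)² = 0.155×3.61² = 2.02 mA.
V_DS = V_DD − I_D·R_D = 17 − 2.02×1.5 = 14 V.
Saturation requires V_DS ≥ V_GS − V_t = 3.61 V; 14 ≥ 3.61 ✓.

I_D ≈ 2 mA, V_DS ≈ 14 V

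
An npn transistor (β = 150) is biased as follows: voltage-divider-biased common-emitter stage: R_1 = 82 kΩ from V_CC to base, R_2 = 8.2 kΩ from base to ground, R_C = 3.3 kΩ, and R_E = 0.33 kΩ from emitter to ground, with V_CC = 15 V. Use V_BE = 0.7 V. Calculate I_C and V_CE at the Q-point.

I_C ≈ 1.7 mA, V_CE ≈ 8.7 V

Thevenize the base divider: V_Th = V_CC·R_2/(R_1+R_2) = 15×8.2/90.2 = 1.36 V, R_Th = R_1‖R_2 = 7.45 kΩ.
Base-emitter loop: V_Th = I_B·R_Th + V_BE + (β+1)I_B·R_E, so I_B = (1.36 − 0.7) / (7.45 + 151×0.33) = 0.0116 mA.
I_C = β·I_B = 150×0.0116 = 1.74 mA, and I_E = (β+1)I_B = 1.75 mA.
V_CE = V_CC − I_C·R_C − I_E·R_E = 15 − 1.74×3.3 − 1.75×0.33 = 8.69 V.
V_CE = 8.69 V > 0.2 V confirms active-region operation.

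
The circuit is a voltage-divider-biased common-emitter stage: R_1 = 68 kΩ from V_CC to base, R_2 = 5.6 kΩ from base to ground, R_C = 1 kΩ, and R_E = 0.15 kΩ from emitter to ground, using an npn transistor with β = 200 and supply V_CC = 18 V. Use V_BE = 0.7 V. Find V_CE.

Thevenize the base divider: V_Th = V_CC·R_2/(R_1+R_2) = 18×5.6/73.6 = 1.37 V, R_Th = R_1‖R_2 = 5.17 kΩ.
Base-emitter loop: V_Th = I_B·R_Th + V_BE + (β+1)I_B·R_E, so I_B = (1.37 − 0.7) / (5.17 + 201×0.15) = 0.019 mA.
I_C = β·I_B = 200×0.019 = 3.79 mA, and I_E = (β+1)I_B = 3.81 mA.
V_CE = V_CC − I_C·R_C − I_E·R_E = 18 − 3.79×1 − 3.81×0.15 = 13.6 V.
V_CE = 13.6 V > 0.2 V confirms active-region operation.

V_CE ≈ 14 V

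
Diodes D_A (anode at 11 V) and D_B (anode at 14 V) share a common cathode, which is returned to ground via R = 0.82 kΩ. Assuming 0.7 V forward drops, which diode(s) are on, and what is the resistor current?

Only D_B conducts; I_R ≈ 16 mA

Assume both conduct. Then node N would need to be at both 11−0.7 = 10.3 V and 14−0.7 = 13.3 V, which is impossible.
Assume only D_B conducts: V_N = 14 − 0.7 = 13.3 V, so I_R = 13.3/0.82 = 16.2 mA.
Check D_A: its anode-to-cathode voltage is 11 − 13.3 = -2.3 V < 0.7 V, so it is off. The assumption is consistent.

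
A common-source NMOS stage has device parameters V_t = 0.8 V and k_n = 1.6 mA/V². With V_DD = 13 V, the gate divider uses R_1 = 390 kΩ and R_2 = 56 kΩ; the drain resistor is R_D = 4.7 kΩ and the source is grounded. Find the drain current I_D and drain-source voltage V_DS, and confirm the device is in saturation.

V_G = V_DD·R_2/(R_1+R_2) = 13×56/446 = 1.63 V. With the source grounded, V_GS = V_G = 1.63 V.
Assume saturation: I_D = (k_n/2)(V_GS − V_t)² = (1.6/2)×(1.63 − 0.8)² = 0.8×0.832² = 0.554 mA.
V_DS = V_DD − I_D·R_D = 13 − 0.554×4.7 = 10.4 V.
Saturation requires V_DS ≥ V_GS − V_t = 0.832 V; 10.4 ≥ 0.832 ✓.

I_D ≈ 0.55 mA, V_DS ≈ 10 V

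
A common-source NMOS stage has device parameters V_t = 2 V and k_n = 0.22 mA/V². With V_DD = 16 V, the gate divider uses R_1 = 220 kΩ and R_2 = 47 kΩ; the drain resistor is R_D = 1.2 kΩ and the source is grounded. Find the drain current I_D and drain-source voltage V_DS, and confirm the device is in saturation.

V_G = V_DD·R_2/(R_1+R_2) = 16×47/267 = 2.82 V. With the source grounded, V_GS = V_G = 2.82 V.
Assume saturation: I_D = (k_n/2)(V_GS − V_t)² = (0.22/2)×(2.82 − 2)² = 0.11×0.816² = 0.0733 mA.
V_DS = V_DD − I_D·R_D = 16 − 0.0733×1.2 = 15.9 V.
Saturation requires V_DS ≥ V_GS − V_t = 0.816 V; 15.9 ≥ 0.816 ✓.

I_D ≈ 0.073 mA, V_DS ≈ 16 V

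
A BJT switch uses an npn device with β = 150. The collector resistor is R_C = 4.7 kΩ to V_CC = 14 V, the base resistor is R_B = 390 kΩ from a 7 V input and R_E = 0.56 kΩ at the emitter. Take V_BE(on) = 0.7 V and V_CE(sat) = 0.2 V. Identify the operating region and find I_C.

Assume active. Base-emitter loop: I_B = (V_BB − V_BE)/(R_B + (β+1)R_E) = (7 − 0.7)/(390 + 151×0.56) = 0.0133 mA.
I_C = β·I_B = 150×0.0133 = 1.99 mA.
V_CE = V_CC − I_C·R_C − I_E·R_E = 14 − 1.99×4.7 − 2×0.56 = 3.52 V > V_CE(sat), so the active-region assumption holds.

active; I_C ≈ 2 mA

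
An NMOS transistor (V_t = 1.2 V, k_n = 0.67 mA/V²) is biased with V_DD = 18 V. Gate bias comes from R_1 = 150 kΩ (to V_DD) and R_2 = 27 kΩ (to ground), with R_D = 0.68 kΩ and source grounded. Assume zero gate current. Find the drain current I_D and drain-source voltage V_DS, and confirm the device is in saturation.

I_D ≈ 0.8 mA, V_DS ≈ 17 V

V_G = V_DD·R_2/(R_1+R_2) = 18×27/177 = 2.75 V. With the source grounded, V_GS = V_G = 2.75 V.
Assume saturation: I_D = (k_n/2)(V_GS − V_t)² = (0.67/2)×(2.75 − 1.2)² = 0.335×1.55² = 0.8 mA.
V_DS = V_DD − I_D·R_D = 18 − 0.8×0.68 = 17.5 V.
Saturation requires V_DS ≥ V_GS − V_t = 1.55 V; 17.5 ≥ 1.55 ✓.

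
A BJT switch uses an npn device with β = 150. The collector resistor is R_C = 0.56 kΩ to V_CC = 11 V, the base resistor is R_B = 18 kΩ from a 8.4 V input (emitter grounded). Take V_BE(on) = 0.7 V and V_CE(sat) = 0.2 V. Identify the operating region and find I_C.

Assume active: I_B = (8.4 − 0.7)/18 = 0.428 mA, giving I_C = β·I_B = 64.2 mA.
But then V_CE = 11 − 64.2×0.56 = -24.9 V < V_CE(sat) = 0.2 V — impossible in the active region.
So the transistor is saturated. With V_CE = 0.2 V, I_C = (V_CC − 0.2)/R_C = 10.8/0.56 = 19.3 mA.
Check: β·I_B = 64.2 mA > I_C = 19.3 mA, confirming saturation.

saturation; I_C ≈ 19 mA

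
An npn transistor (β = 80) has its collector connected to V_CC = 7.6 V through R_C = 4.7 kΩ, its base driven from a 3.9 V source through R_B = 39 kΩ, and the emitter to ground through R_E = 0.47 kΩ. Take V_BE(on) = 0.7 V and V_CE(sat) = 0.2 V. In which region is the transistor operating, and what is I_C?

saturation; I_C ≈ 1.4 mA

Assume active: I_B = (3.9 − 0.7)/(39 + 81×0.47) = 0.0415 mA, I_C = β·I_B = 3.32 mA.
Then V_CE = 7.6 − 3.32×4.7 − 3.36×0.47 = -9.59 V < 0.2 V — the active assumption fails.
Re-solve with V_CE = 0.2 V. KCL at the emitter: V_E/R_E = (V_BB−0.7−V_E)/R_B + (V_CC−0.2−V_E)/R_C, giving V_E = 0.7 V.
I_C = (V_CC − 0.2 − V_E)/R_C = (7.4 − 0.7)/4.7 = 1.43 mA.
Check: I_B = (3.2 − 0.7)/39 = 0.0641 mA, and β·I_B = 5.13 mA > I_C, confirming saturation.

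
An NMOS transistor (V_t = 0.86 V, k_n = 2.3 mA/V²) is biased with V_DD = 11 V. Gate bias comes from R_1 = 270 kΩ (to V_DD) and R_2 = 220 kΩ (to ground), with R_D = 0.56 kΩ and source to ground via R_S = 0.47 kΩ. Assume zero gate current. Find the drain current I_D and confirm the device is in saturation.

I_D ≈ 4.5 mA

V_G = V_DD·R_2/(R_1+R_2) = 11×220/490 = 4.94 V.
Assume saturation: I_D = (k_n/2)(V_GS − V_t)² with V_GS = V_G − I_D·R_S = 4.94 − 0.47·I_D.
Substituting gives 0.254·I_D² − 5.41·I_D + 19.1 = 0, with roots I_D = 4.48 or 16.8 mA.
The root I_D = 16.8 mA gives V_GS = -2.96 V ≤ V_t, so take I_D = 4.48 mA.
Then V_GS = 2.83 V and V_DS = V_DD − I_D(R_D+R_S) = 11 − 4.48×1.03 = 6.39 V.
Saturation requires V_DS ≥ V_GS − V_t = 1.97 V; 6.39 ≥ 1.97 ✓.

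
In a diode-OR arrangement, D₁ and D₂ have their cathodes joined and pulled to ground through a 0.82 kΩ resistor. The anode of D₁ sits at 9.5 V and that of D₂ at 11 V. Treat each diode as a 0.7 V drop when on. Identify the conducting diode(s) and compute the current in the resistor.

Assume both conduct. Then node N would need to be at both 9.5−0.7 = 8.8 V and 11−0.7 = 10.3 V, which is impossible.
Assume only D₂ conducts: V_N = 11 − 0.7 = 10.3 V, so I_R = 10.3/0.82 = 12.6 mA.
Check D₁: its anode-to-cathode voltage is 9.5 − 10.3 = -0.8 V < 0.7 V, so it is off. The assumption is consistent.

Only D₂ conducts; I_R ≈ 13 mA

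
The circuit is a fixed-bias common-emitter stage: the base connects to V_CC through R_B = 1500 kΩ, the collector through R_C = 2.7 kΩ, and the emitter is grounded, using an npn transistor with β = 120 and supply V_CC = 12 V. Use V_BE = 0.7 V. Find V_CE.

V_CE ≈ 9.6 V

Base loop: V_CC = I_B·R_B + V_BE, so I_B = (12 − 0.7)/1500 kΩ = 0.00753 mA.
In the active region I_C = β·I_B = 120 × 0.00753 = 0.904 mA.
Collector loop: V_CE = V_CC − I_C·R_C = 12 − 0.904×2.7 = 9.56 V.
Since V_CE = 9.56 V > V_CE(sat) ≈ 0.2 V, the transistor is in the active region as assumed.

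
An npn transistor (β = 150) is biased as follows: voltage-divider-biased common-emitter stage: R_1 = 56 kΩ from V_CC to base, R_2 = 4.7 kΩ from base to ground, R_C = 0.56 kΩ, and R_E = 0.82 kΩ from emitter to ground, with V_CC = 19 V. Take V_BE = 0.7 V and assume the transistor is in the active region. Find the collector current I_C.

Thevenize the base divider: V_Th = V_CC·R_2/(R_1+R_2) = 19×4.7/60.7 = 1.47 V, R_Th = R_1‖R_2 = 4.34 kΩ.
Base-emitter loop: V_Th = I_B·R_Th + V_BE + (β+1)I_B·R_E, so I_B = (1.47 − 0.7) / (4.34 + 151×0.82) = 0.00602 mA.
I_C = β·I_B = 150×0.00602 = 0.903 mA, and I_E = (β+1)I_B = 0.909 mA.
V_CE = V_CC − I_C·R_C − I_E·R_E = 19 − 0.903×0.56 − 0.909×0.82 = 17.7 V.
V_CE = 17.7 V > 0.2 V confirms active-region operation.

I_C ≈ 0.9 mA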